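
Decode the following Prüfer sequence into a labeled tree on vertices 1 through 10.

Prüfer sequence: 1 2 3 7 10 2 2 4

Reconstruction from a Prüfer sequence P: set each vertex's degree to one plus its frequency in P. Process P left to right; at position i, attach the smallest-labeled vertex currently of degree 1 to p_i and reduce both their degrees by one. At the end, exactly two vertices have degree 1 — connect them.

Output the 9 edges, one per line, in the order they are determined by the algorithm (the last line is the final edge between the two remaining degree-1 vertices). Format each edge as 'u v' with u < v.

Initial degrees: {1:2, 2:4, 3:2, 4:2, 5:1, 6:1, 7:2, 8:1, 9:1, 10:2}
Step 1: smallest deg-1 vertex = 5, p_1 = 1. Add edge {1,5}. Now deg[5]=0, deg[1]=1.
Step 2: smallest deg-1 vertex = 1, p_2 = 2. Add edge {1,2}. Now deg[1]=0, deg[2]=3.
Step 3: smallest deg-1 vertex = 6, p_3 = 3. Add edge {3,6}. Now deg[6]=0, deg[3]=1.
Step 4: smallest deg-1 vertex = 3, p_4 = 7. Add edge {3,7}. Now deg[3]=0, deg[7]=1.
Step 5: smallest deg-1 vertex = 7, p_5 = 10. Add edge {7,10}. Now deg[7]=0, deg[10]=1.
Step 6: smallest deg-1 vertex = 8, p_6 = 2. Add edge {2,8}. Now deg[8]=0, deg[2]=2.
Step 7: smallest deg-1 vertex = 9, p_7 = 2. Add edge {2,9}. Now deg[9]=0, deg[2]=1.
Step 8: smallest deg-1 vertex = 2, p_8 = 4. Add edge {2,4}. Now deg[2]=0, deg[4]=1.
Final: two remaining deg-1 vertices are 4, 10. Add edge {4,10}.

Answer: 1 5
1 2
3 6
3 7
7 10
2 8
2 9
2 4
4 10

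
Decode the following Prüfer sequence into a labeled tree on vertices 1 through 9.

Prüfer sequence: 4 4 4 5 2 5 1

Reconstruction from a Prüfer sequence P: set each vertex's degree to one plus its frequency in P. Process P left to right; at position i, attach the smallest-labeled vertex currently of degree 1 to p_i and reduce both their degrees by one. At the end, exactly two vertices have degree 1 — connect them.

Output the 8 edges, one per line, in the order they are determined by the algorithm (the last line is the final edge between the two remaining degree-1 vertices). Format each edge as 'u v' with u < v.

Initial degrees: {1:2, 2:2, 3:1, 4:4, 5:3, 6:1, 7:1, 8:1, 9:1}
Step 1: smallest deg-1 vertex = 3, p_1 = 4. Add edge {3,4}. Now deg[3]=0, deg[4]=3.
Step 2: smallest deg-1 vertex = 6, p_2 = 4. Add edge {4,6}. Now deg[6]=0, deg[4]=2.
Step 3: smallest deg-1 vertex = 7, p_3 = 4. Add edge {4,7}. Now deg[7]=0, deg[4]=1.
Step 4: smallest deg-1 vertex = 4, p_4 = 5. Add edge {4,5}. Now deg[4]=0, deg[5]=2.
Step 5: smallest deg-1 vertex = 8, p_5 = 2. Add edge {2,8}. Now deg[8]=0, deg[2]=1.
Step 6: smallest deg-1 vertex = 2, p_6 = 5. Add edge {2,5}. Now deg[2]=0, deg[5]=1.
Step 7: smallest deg-1 vertex = 5, p_7 = 1. Add edge {1,5}. Now deg[5]=0, deg[1]=1.
Final: two remaining deg-1 vertices are 1, 9. Add edge {1,9}.

Answer: 3 4
4 6
4 7
4 5
2 8
2 5
1 5
1 9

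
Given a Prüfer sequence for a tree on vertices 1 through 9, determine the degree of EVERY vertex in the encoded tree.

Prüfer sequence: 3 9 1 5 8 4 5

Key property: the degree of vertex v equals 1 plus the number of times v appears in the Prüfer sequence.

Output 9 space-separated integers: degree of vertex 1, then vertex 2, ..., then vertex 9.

p_1 = 3: count[3] becomes 1
p_2 = 9: count[9] becomes 1
p_3 = 1: count[1] becomes 1
p_4 = 5: count[5] becomes 1
p_5 = 8: count[8] becomes 1
p_6 = 4: count[4] becomes 1
p_7 = 5: count[5] becomes 2
Degrees (1 + count): deg[1]=1+1=2, deg[2]=1+0=1, deg[3]=1+1=2, deg[4]=1+1=2, deg[5]=1+2=3, deg[6]=1+0=1, deg[7]=1+0=1, deg[8]=1+1=2, deg[9]=1+1=2

Answer: 2 1 2 2 3 1 1 2 2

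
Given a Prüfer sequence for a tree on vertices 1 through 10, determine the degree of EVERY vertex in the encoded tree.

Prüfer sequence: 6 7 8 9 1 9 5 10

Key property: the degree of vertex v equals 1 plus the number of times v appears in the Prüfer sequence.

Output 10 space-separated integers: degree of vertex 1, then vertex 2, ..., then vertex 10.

p_1 = 6: count[6] becomes 1
p_2 = 7: count[7] becomes 1
p_3 = 8: count[8] becomes 1
p_4 = 9: count[9] becomes 1
p_5 = 1: count[1] becomes 1
p_6 = 9: count[9] becomes 2
p_7 = 5: count[5] becomes 1
p_8 = 10: count[10] becomes 1
Degrees (1 + count): deg[1]=1+1=2, deg[2]=1+0=1, deg[3]=1+0=1, deg[4]=1+0=1, deg[5]=1+1=2, deg[6]=1+1=2, deg[7]=1+1=2, deg[8]=1+1=2, deg[9]=1+2=3, deg[10]=1+1=2

Answer: 2 1 1 1 2 2 2 2 3 2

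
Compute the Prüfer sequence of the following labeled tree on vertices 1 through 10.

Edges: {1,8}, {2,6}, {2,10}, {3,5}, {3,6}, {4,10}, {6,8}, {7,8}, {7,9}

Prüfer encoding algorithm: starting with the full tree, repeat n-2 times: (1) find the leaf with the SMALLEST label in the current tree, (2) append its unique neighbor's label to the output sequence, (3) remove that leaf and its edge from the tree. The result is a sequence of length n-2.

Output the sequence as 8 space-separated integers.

Step 1: leaves = {1,4,5,9}. Remove smallest leaf 1, emit neighbor 8.
Step 2: leaves = {4,5,9}. Remove smallest leaf 4, emit neighbor 10.
Step 3: leaves = {5,9,10}. Remove smallest leaf 5, emit neighbor 3.
Step 4: leaves = {3,9,10}. Remove smallest leaf 3, emit neighbor 6.
Step 5: leaves = {9,10}. Remove smallest leaf 9, emit neighbor 7.
Step 6: leaves = {7,10}. Remove smallest leaf 7, emit neighbor 8.
Step 7: leaves = {8,10}. Remove smallest leaf 8, emit neighbor 6.
Step 8: leaves = {6,10}. Remove smallest leaf 6, emit neighbor 2.
Done: 2 vertices remain (2, 10). Sequence = [8 10 3 6 7 8 6 2]

Answer: 8 10 3 6 7 8 6 2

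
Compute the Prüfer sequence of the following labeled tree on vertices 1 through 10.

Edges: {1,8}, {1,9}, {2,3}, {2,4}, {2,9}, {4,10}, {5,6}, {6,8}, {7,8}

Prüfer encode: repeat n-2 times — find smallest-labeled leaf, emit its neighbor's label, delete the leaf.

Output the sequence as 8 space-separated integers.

Answer: 2 6 8 8 1 9 2 4

Derivation:
Step 1: leaves = {3,5,7,10}. Remove smallest leaf 3, emit neighbor 2.
Step 2: leaves = {5,7,10}. Remove smallest leaf 5, emit neighbor 6.
Step 3: leaves = {6,7,10}. Remove smallest leaf 6, emit neighbor 8.
Step 4: leaves = {7,10}. Remove smallest leaf 7, emit neighbor 8.
Step 5: leaves = {8,10}. Remove smallest leaf 8, emit neighbor 1.
Step 6: leaves = {1,10}. Remove smallest leaf 1, emit neighbor 9.
Step 7: leaves = {9,10}. Remove smallest leaf 9, emit neighbor 2.
Step 8: leaves = {2,10}. Remove smallest leaf 2, emit neighbor 4.
Done: 2 vertices remain (4, 10). Sequence = [2 6 8 8 1 9 2 4]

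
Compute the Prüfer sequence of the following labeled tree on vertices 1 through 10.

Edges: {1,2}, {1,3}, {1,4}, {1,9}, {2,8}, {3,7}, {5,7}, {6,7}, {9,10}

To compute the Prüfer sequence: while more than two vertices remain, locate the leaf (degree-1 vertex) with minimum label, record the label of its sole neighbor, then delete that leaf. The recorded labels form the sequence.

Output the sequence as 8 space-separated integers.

Step 1: leaves = {4,5,6,8,10}. Remove smallest leaf 4, emit neighbor 1.
Step 2: leaves = {5,6,8,10}. Remove smallest leaf 5, emit neighbor 7.
Step 3: leaves = {6,8,10}. Remove smallest leaf 6, emit neighbor 7.
Step 4: leaves = {7,8,10}. Remove smallest leaf 7, emit neighbor 3.
Step 5: leaves = {3,8,10}. Remove smallest leaf 3, emit neighbor 1.
Step 6: leaves = {8,10}. Remove smallest leaf 8, emit neighbor 2.
Step 7: leaves = {2,10}. Remove smallest leaf 2, emit neighbor 1.
Step 8: leaves = {1,10}. Remove smallest leaf 1, emit neighbor 9.
Done: 2 vertices remain (9, 10). Sequence = [1 7 7 3 1 2 1 9]

Answer: 1 7 7 3 1 2 1 9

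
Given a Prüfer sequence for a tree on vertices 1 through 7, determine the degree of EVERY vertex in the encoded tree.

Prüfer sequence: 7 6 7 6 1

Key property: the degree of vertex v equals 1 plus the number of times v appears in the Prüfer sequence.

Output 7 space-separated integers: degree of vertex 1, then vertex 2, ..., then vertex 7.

Answer: 2 1 1 1 1 3 3

Derivation:
p_1 = 7: count[7] becomes 1
p_2 = 6: count[6] becomes 1
p_3 = 7: count[7] becomes 2
p_4 = 6: count[6] becomes 2
p_5 = 1: count[1] becomes 1
Degrees (1 + count): deg[1]=1+1=2, deg[2]=1+0=1, deg[3]=1+0=1, deg[4]=1+0=1, deg[5]=1+0=1, deg[6]=1+2=3, deg[7]=1+2=3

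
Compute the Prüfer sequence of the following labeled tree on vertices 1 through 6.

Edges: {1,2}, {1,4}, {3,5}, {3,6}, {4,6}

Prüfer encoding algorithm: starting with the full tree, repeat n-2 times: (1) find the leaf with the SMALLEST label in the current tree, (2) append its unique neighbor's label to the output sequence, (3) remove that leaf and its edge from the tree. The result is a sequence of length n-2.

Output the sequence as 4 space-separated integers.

Answer: 1 4 6 3

Derivation:
Step 1: leaves = {2,5}. Remove smallest leaf 2, emit neighbor 1.
Step 2: leaves = {1,5}. Remove smallest leaf 1, emit neighbor 4.
Step 3: leaves = {4,5}. Remove smallest leaf 4, emit neighbor 6.
Step 4: leaves = {5,6}. Remove smallest leaf 5, emit neighbor 3.
Done: 2 vertices remain (3, 6). Sequence = [1 4 6 3]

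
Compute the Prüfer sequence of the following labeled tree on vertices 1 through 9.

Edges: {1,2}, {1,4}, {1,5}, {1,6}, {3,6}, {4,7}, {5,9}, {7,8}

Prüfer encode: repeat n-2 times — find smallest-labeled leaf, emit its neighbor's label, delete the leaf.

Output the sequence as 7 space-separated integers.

Answer: 1 6 1 7 4 1 5

Derivation:
Step 1: leaves = {2,3,8,9}. Remove smallest leaf 2, emit neighbor 1.
Step 2: leaves = {3,8,9}. Remove smallest leaf 3, emit neighbor 6.
Step 3: leaves = {6,8,9}. Remove smallest leaf 6, emit neighbor 1.
Step 4: leaves = {8,9}. Remove smallest leaf 8, emit neighbor 7.
Step 5: leaves = {7,9}. Remove smallest leaf 7, emit neighbor 4.
Step 6: leaves = {4,9}. Remove smallest leaf 4, emit neighbor 1.
Step 7: leaves = {1,9}. Remove smallest leaf 1, emit neighbor 5.
Done: 2 vertices remain (5, 9). Sequence = [1 6 1 7 4 1 5]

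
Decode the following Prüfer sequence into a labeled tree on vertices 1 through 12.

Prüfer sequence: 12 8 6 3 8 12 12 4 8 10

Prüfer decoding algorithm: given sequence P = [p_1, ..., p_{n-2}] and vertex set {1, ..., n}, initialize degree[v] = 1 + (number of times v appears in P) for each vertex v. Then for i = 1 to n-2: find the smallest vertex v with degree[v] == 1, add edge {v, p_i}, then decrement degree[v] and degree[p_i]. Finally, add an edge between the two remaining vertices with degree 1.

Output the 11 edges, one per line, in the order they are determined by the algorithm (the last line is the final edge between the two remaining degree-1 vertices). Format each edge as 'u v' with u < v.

Initial degrees: {1:1, 2:1, 3:2, 4:2, 5:1, 6:2, 7:1, 8:4, 9:1, 10:2, 11:1, 12:4}
Step 1: smallest deg-1 vertex = 1, p_1 = 12. Add edge {1,12}. Now deg[1]=0, deg[12]=3.
Step 2: smallest deg-1 vertex = 2, p_2 = 8. Add edge {2,8}. Now deg[2]=0, deg[8]=3.
Step 3: smallest deg-1 vertex = 5, p_3 = 6. Add edge {5,6}. Now deg[5]=0, deg[6]=1.
Step 4: smallest deg-1 vertex = 6, p_4 = 3. Add edge {3,6}. Now deg[6]=0, deg[3]=1.
Step 5: smallest deg-1 vertex = 3, p_5 = 8. Add edge {3,8}. Now deg[3]=0, deg[8]=2.
Step 6: smallest deg-1 vertex = 7, p_6 = 12. Add edge {7,12}. Now deg[7]=0, deg[12]=2.
Step 7: smallest deg-1 vertex = 9, p_7 = 12. Add edge {9,12}. Now deg[9]=0, deg[12]=1.
Step 8: smallest deg-1 vertex = 11, p_8 = 4. Add edge {4,11}. Now deg[11]=0, deg[4]=1.
Step 9: smallest deg-1 vertex = 4, p_9 = 8. Add edge {4,8}. Now deg[4]=0, deg[8]=1.
Step 10: smallest deg-1 vertex = 8, p_10 = 10. Add edge {8,10}. Now deg[8]=0, deg[10]=1.
Final: two remaining deg-1 vertices are 10, 12. Add edge {10,12}.

Answer: 1 12
2 8
5 6
3 6
3 8
7 12
9 12
4 11
4 8
8 10
10 12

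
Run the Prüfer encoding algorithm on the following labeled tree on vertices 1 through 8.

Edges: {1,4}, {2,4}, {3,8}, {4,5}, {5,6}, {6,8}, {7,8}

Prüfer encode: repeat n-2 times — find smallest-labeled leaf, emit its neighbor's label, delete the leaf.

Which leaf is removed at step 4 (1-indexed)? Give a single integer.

Answer: 4

Derivation:
Step 1: current leaves = {1,2,3,7}. Remove leaf 1 (neighbor: 4).
Step 2: current leaves = {2,3,7}. Remove leaf 2 (neighbor: 4).
Step 3: current leaves = {3,4,7}. Remove leaf 3 (neighbor: 8).
Step 4: current leaves = {4,7}. Remove leaf 4 (neighbor: 5).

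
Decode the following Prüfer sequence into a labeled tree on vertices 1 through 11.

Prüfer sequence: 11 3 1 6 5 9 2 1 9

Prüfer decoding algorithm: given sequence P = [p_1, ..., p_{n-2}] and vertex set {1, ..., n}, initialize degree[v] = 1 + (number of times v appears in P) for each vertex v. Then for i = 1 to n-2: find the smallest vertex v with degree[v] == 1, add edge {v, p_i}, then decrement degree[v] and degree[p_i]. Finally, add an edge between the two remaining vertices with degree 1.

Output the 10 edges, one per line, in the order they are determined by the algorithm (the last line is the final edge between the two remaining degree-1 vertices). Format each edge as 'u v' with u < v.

Answer: 4 11
3 7
1 3
6 8
5 6
5 9
2 10
1 2
1 9
9 11

Derivation:
Initial degrees: {1:3, 2:2, 3:2, 4:1, 5:2, 6:2, 7:1, 8:1, 9:3, 10:1, 11:2}
Step 1: smallest deg-1 vertex = 4, p_1 = 11. Add edge {4,11}. Now deg[4]=0, deg[11]=1.
Step 2: smallest deg-1 vertex = 7, p_2 = 3. Add edge {3,7}. Now deg[7]=0, deg[3]=1.
Step 3: smallest deg-1 vertex = 3, p_3 = 1. Add edge {1,3}. Now deg[3]=0, deg[1]=2.
Step 4: smallest deg-1 vertex = 8, p_4 = 6. Add edge {6,8}. Now deg[8]=0, deg[6]=1.
Step 5: smallest deg-1 vertex = 6, p_5 = 5. Add edge {5,6}. Now deg[6]=0, deg[5]=1.
Step 6: smallest deg-1 vertex = 5, p_6 = 9. Add edge {5,9}. Now deg[5]=0, deg[9]=2.
Step 7: smallest deg-1 vertex = 10, p_7 = 2. Add edge {2,10}. Now deg[10]=0, deg[2]=1.
Step 8: smallest deg-1 vertex = 2, p_8 = 1. Add edge {1,2}. Now deg[2]=0, deg[1]=1.
Step 9: smallest deg-1 vertex = 1, p_9 = 9. Add edge {1,9}. Now deg[1]=0, deg[9]=1.
Final: two remaining deg-1 vertices are 9, 11. Add edge {9,11}.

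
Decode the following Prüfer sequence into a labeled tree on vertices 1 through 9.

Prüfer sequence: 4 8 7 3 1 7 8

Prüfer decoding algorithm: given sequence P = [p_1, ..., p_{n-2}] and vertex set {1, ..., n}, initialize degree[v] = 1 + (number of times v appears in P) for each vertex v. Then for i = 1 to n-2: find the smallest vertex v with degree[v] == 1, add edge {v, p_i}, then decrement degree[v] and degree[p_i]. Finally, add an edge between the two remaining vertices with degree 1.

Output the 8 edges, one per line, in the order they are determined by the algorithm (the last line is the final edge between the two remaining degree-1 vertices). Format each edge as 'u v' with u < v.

Initial degrees: {1:2, 2:1, 3:2, 4:2, 5:1, 6:1, 7:3, 8:3, 9:1}
Step 1: smallest deg-1 vertex = 2, p_1 = 4. Add edge {2,4}. Now deg[2]=0, deg[4]=1.
Step 2: smallest deg-1 vertex = 4, p_2 = 8. Add edge {4,8}. Now deg[4]=0, deg[8]=2.
Step 3: smallest deg-1 vertex = 5, p_3 = 7. Add edge {5,7}. Now deg[5]=0, deg[7]=2.
Step 4: smallest deg-1 vertex = 6, p_4 = 3. Add edge {3,6}. Now deg[6]=0, deg[3]=1.
Step 5: smallest deg-1 vertex = 3, p_5 = 1. Add edge {1,3}. Now deg[3]=0, deg[1]=1.
Step 6: smallest deg-1 vertex = 1, p_6 = 7. Add edge {1,7}. Now deg[1]=0, deg[7]=1.
Step 7: smallest deg-1 vertex = 7, p_7 = 8. Add edge {7,8}. Now deg[7]=0, deg[8]=1.
Final: two remaining deg-1 vertices are 8, 9. Add edge {8,9}.

Answer: 2 4
4 8
5 7
3 6
1 3
1 7
7 8
8 9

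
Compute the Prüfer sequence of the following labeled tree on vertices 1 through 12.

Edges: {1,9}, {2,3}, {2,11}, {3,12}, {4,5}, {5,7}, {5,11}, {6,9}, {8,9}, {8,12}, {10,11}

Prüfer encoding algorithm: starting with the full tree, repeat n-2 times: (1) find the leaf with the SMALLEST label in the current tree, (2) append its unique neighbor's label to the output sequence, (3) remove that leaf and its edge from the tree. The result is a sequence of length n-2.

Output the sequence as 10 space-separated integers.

Step 1: leaves = {1,4,6,7,10}. Remove smallest leaf 1, emit neighbor 9.
Step 2: leaves = {4,6,7,10}. Remove smallest leaf 4, emit neighbor 5.
Step 3: leaves = {6,7,10}. Remove smallest leaf 6, emit neighbor 9.
Step 4: leaves = {7,9,10}. Remove smallest leaf 7, emit neighbor 5.
Step 5: leaves = {5,9,10}. Remove smallest leaf 5, emit neighbor 11.
Step 6: leaves = {9,10}. Remove smallest leaf 9, emit neighbor 8.
Step 7: leaves = {8,10}. Remove smallest leaf 8, emit neighbor 12.
Step 8: leaves = {10,12}. Remove smallest leaf 10, emit neighbor 11.
Step 9: leaves = {11,12}. Remove smallest leaf 11, emit neighbor 2.
Step 10: leaves = {2,12}. Remove smallest leaf 2, emit neighbor 3.
Done: 2 vertices remain (3, 12). Sequence = [9 5 9 5 11 8 12 11 2 3]

Answer: 9 5 9 5 11 8 12 11 2 3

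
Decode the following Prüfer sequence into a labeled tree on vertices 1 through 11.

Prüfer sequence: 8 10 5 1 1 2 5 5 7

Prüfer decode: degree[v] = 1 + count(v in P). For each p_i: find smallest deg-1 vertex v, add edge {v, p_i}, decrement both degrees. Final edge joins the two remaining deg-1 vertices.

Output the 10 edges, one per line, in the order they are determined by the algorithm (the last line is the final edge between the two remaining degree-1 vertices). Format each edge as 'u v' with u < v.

Answer: 3 8
4 10
5 6
1 8
1 9
1 2
2 5
5 10
5 7
7 11

Derivation:
Initial degrees: {1:3, 2:2, 3:1, 4:1, 5:4, 6:1, 7:2, 8:2, 9:1, 10:2, 11:1}
Step 1: smallest deg-1 vertex = 3, p_1 = 8. Add edge {3,8}. Now deg[3]=0, deg[8]=1.
Step 2: smallest deg-1 vertex = 4, p_2 = 10. Add edge {4,10}. Now deg[4]=0, deg[10]=1.
Step 3: smallest deg-1 vertex = 6, p_3 = 5. Add edge {5,6}. Now deg[6]=0, deg[5]=3.
Step 4: smallest deg-1 vertex = 8, p_4 = 1. Add edge {1,8}. Now deg[8]=0, deg[1]=2.
Step 5: smallest deg-1 vertex = 9, p_5 = 1. Add edge {1,9}. Now deg[9]=0, deg[1]=1.
Step 6: smallest deg-1 vertex = 1, p_6 = 2. Add edge {1,2}. Now deg[1]=0, deg[2]=1.
Step 7: smallest deg-1 vertex = 2, p_7 = 5. Add edge {2,5}. Now deg[2]=0, deg[5]=2.
Step 8: smallest deg-1 vertex = 10, p_8 = 5. Add edge {5,10}. Now deg[10]=0, deg[5]=1.
Step 9: smallest deg-1 vertex = 5, p_9 = 7. Add edge {5,7}. Now deg[5]=0, deg[7]=1.
Final: two remaining deg-1 vertices are 7, 11. Add edge {7,11}.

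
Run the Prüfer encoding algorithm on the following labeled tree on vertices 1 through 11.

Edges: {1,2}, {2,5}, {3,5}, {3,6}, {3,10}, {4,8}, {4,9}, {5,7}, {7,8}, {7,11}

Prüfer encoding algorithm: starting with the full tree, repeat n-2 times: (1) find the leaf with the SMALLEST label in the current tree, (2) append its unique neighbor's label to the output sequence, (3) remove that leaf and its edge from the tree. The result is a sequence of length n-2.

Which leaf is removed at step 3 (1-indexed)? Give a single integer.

Answer: 6

Derivation:
Step 1: current leaves = {1,6,9,10,11}. Remove leaf 1 (neighbor: 2).
Step 2: current leaves = {2,6,9,10,11}. Remove leaf 2 (neighbor: 5).
Step 3: current leaves = {6,9,10,11}. Remove leaf 6 (neighbor: 3).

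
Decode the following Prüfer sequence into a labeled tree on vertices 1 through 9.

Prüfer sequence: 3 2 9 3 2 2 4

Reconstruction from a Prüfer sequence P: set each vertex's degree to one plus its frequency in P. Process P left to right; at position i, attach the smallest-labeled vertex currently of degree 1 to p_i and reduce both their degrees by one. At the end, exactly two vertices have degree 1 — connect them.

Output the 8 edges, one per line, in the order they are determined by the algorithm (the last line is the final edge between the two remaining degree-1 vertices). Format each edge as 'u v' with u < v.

Answer: 1 3
2 5
6 9
3 7
2 3
2 8
2 4
4 9

Derivation:
Initial degrees: {1:1, 2:4, 3:3, 4:2, 5:1, 6:1, 7:1, 8:1, 9:2}
Step 1: smallest deg-1 vertex = 1, p_1 = 3. Add edge {1,3}. Now deg[1]=0, deg[3]=2.
Step 2: smallest deg-1 vertex = 5, p_2 = 2. Add edge {2,5}. Now deg[5]=0, deg[2]=3.
Step 3: smallest deg-1 vertex = 6, p_3 = 9. Add edge {6,9}. Now deg[6]=0, deg[9]=1.
Step 4: smallest deg-1 vertex = 7, p_4 = 3. Add edge {3,7}. Now deg[7]=0, deg[3]=1.
Step 5: smallest deg-1 vertex = 3, p_5 = 2. Add edge {2,3}. Now deg[3]=0, deg[2]=2.
Step 6: smallest deg-1 vertex = 8, p_6 = 2. Add edge {2,8}. Now deg[8]=0, deg[2]=1.
Step 7: smallest deg-1 vertex = 2, p_7 = 4. Add edge {2,4}. Now deg[2]=0, deg[4]=1.
Final: two remaining deg-1 vertices are 4, 9. Add edge {4,9}.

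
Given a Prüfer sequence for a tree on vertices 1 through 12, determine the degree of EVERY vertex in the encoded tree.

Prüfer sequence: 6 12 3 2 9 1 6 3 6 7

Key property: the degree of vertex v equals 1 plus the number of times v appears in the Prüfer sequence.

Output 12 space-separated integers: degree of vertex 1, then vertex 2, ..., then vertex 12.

p_1 = 6: count[6] becomes 1
p_2 = 12: count[12] becomes 1
p_3 = 3: count[3] becomes 1
p_4 = 2: count[2] becomes 1
p_5 = 9: count[9] becomes 1
p_6 = 1: count[1] becomes 1
p_7 = 6: count[6] becomes 2
p_8 = 3: count[3] becomes 2
p_9 = 6: count[6] becomes 3
p_10 = 7: count[7] becomes 1
Degrees (1 + count): deg[1]=1+1=2, deg[2]=1+1=2, deg[3]=1+2=3, deg[4]=1+0=1, deg[5]=1+0=1, deg[6]=1+3=4, deg[7]=1+1=2, deg[8]=1+0=1, deg[9]=1+1=2, deg[10]=1+0=1, deg[11]=1+0=1, deg[12]=1+1=2

Answer: 2 2 3 1 1 4 2 1 2 1 1 2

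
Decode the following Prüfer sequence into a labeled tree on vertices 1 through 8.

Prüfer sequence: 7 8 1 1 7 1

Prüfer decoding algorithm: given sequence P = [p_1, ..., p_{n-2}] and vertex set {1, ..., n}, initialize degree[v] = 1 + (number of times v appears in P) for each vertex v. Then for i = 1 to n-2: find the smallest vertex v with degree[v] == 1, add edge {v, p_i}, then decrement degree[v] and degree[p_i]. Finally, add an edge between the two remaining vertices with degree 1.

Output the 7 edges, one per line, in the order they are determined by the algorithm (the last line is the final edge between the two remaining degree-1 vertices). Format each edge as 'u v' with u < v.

Answer: 2 7
3 8
1 4
1 5
6 7
1 7
1 8

Derivation:
Initial degrees: {1:4, 2:1, 3:1, 4:1, 5:1, 6:1, 7:3, 8:2}
Step 1: smallest deg-1 vertex = 2, p_1 = 7. Add edge {2,7}. Now deg[2]=0, deg[7]=2.
Step 2: smallest deg-1 vertex = 3, p_2 = 8. Add edge {3,8}. Now deg[3]=0, deg[8]=1.
Step 3: smallest deg-1 vertex = 4, p_3 = 1. Add edge {1,4}. Now deg[4]=0, deg[1]=3.
Step 4: smallest deg-1 vertex = 5, p_4 = 1. Add edge {1,5}. Now deg[5]=0, deg[1]=2.
Step 5: smallest deg-1 vertex = 6, p_5 = 7. Add edge {6,7}. Now deg[6]=0, deg[7]=1.
Step 6: smallest deg-1 vertex = 7, p_6 = 1. Add edge {1,7}. Now deg[7]=0, deg[1]=1.
Final: two remaining deg-1 vertices are 1, 8. Add edge {1,8}.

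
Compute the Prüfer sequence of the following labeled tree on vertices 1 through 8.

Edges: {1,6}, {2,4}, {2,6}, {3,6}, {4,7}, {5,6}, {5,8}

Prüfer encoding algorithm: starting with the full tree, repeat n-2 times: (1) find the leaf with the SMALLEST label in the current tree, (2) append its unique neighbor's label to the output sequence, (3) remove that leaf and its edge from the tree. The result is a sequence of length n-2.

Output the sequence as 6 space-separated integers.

Step 1: leaves = {1,3,7,8}. Remove smallest leaf 1, emit neighbor 6.
Step 2: leaves = {3,7,8}. Remove smallest leaf 3, emit neighbor 6.
Step 3: leaves = {7,8}. Remove smallest leaf 7, emit neighbor 4.
Step 4: leaves = {4,8}. Remove smallest leaf 4, emit neighbor 2.
Step 5: leaves = {2,8}. Remove smallest leaf 2, emit neighbor 6.
Step 6: leaves = {6,8}. Remove smallest leaf 6, emit neighbor 5.
Done: 2 vertices remain (5, 8). Sequence = [6 6 4 2 6 5]

Answer: 6 6 4 2 6 5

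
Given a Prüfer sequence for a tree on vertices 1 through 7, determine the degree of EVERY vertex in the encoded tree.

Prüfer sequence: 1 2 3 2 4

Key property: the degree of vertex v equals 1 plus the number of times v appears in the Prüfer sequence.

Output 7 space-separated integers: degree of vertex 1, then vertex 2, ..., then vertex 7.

Answer: 2 3 2 2 1 1 1

Derivation:
p_1 = 1: count[1] becomes 1
p_2 = 2: count[2] becomes 1
p_3 = 3: count[3] becomes 1
p_4 = 2: count[2] becomes 2
p_5 = 4: count[4] becomes 1
Degrees (1 + count): deg[1]=1+1=2, deg[2]=1+2=3, deg[3]=1+1=2, deg[4]=1+1=2, deg[5]=1+0=1, deg[6]=1+0=1, deg[7]=1+0=1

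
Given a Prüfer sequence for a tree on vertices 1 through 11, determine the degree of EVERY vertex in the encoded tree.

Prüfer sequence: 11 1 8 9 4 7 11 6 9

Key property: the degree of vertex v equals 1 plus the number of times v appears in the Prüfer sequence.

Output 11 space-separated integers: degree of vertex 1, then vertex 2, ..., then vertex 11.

p_1 = 11: count[11] becomes 1
p_2 = 1: count[1] becomes 1
p_3 = 8: count[8] becomes 1
p_4 = 9: count[9] becomes 1
p_5 = 4: count[4] becomes 1
p_6 = 7: count[7] becomes 1
p_7 = 11: count[11] becomes 2
p_8 = 6: count[6] becomes 1
p_9 = 9: count[9] becomes 2
Degrees (1 + count): deg[1]=1+1=2, deg[2]=1+0=1, deg[3]=1+0=1, deg[4]=1+1=2, deg[5]=1+0=1, deg[6]=1+1=2, deg[7]=1+1=2, deg[8]=1+1=2, deg[9]=1+2=3, deg[10]=1+0=1, deg[11]=1+2=3

Answer: 2 1 1 2 1 2 2 2 3 1 3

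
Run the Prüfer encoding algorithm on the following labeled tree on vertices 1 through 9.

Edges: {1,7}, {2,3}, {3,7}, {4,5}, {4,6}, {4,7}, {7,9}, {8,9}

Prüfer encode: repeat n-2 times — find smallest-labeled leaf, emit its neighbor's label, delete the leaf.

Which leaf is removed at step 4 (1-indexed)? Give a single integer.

Step 1: current leaves = {1,2,5,6,8}. Remove leaf 1 (neighbor: 7).
Step 2: current leaves = {2,5,6,8}. Remove leaf 2 (neighbor: 3).
Step 3: current leaves = {3,5,6,8}. Remove leaf 3 (neighbor: 7).
Step 4: current leaves = {5,6,8}. Remove leaf 5 (neighbor: 4).

Answer: 5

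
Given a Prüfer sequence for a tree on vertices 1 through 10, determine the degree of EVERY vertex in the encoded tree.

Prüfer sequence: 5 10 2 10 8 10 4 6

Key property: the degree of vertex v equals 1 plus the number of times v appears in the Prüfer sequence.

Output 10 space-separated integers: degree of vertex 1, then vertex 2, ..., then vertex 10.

Answer: 1 2 1 2 2 2 1 2 1 4

Derivation:
p_1 = 5: count[5] becomes 1
p_2 = 10: count[10] becomes 1
p_3 = 2: count[2] becomes 1
p_4 = 10: count[10] becomes 2
p_5 = 8: count[8] becomes 1
p_6 = 10: count[10] becomes 3
p_7 = 4: count[4] becomes 1
p_8 = 6: count[6] becomes 1
Degrees (1 + count): deg[1]=1+0=1, deg[2]=1+1=2, deg[3]=1+0=1, deg[4]=1+1=2, deg[5]=1+1=2, deg[6]=1+1=2, deg[7]=1+0=1, deg[8]=1+1=2, deg[9]=1+0=1, deg[10]=1+3=4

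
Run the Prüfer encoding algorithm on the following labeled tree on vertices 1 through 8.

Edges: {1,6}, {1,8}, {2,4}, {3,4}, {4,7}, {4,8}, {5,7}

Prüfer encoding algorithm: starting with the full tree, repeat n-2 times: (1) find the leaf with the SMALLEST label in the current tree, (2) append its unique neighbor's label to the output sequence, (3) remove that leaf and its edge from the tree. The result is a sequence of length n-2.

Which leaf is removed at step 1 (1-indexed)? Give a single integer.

Step 1: current leaves = {2,3,5,6}. Remove leaf 2 (neighbor: 4).

Answer: 2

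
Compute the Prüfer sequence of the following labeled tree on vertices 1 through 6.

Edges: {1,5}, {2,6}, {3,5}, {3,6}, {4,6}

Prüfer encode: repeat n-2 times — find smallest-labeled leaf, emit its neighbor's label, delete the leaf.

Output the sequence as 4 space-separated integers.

Step 1: leaves = {1,2,4}. Remove smallest leaf 1, emit neighbor 5.
Step 2: leaves = {2,4,5}. Remove smallest leaf 2, emit neighbor 6.
Step 3: leaves = {4,5}. Remove smallest leaf 4, emit neighbor 6.
Step 4: leaves = {5,6}. Remove smallest leaf 5, emit neighbor 3.
Done: 2 vertices remain (3, 6). Sequence = [5 6 6 3]

Answer: 5 6 6 3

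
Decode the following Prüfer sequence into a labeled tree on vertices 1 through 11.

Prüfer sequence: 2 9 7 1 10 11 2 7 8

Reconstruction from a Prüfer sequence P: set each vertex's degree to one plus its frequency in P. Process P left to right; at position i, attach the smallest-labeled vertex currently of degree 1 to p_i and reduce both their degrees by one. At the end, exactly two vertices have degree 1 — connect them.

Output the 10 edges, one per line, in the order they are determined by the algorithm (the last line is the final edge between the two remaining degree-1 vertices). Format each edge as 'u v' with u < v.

Answer: 2 3
4 9
5 7
1 6
1 10
9 11
2 10
2 7
7 8
8 11

Derivation:
Initial degrees: {1:2, 2:3, 3:1, 4:1, 5:1, 6:1, 7:3, 8:2, 9:2, 10:2, 11:2}
Step 1: smallest deg-1 vertex = 3, p_1 = 2. Add edge {2,3}. Now deg[3]=0, deg[2]=2.
Step 2: smallest deg-1 vertex = 4, p_2 = 9. Add edge {4,9}. Now deg[4]=0, deg[9]=1.
Step 3: smallest deg-1 vertex = 5, p_3 = 7. Add edge {5,7}. Now deg[5]=0, deg[7]=2.
Step 4: smallest deg-1 vertex = 6, p_4 = 1. Add edge {1,6}. Now deg[6]=0, deg[1]=1.
Step 5: smallest deg-1 vertex = 1, p_5 = 10. Add edge {1,10}. Now deg[1]=0, deg[10]=1.
Step 6: smallest deg-1 vertex = 9, p_6 = 11. Add edge {9,11}. Now deg[9]=0, deg[11]=1.
Step 7: smallest deg-1 vertex = 10, p_7 = 2. Add edge {2,10}. Now deg[10]=0, deg[2]=1.
Step 8: smallest deg-1 vertex = 2, p_8 = 7. Add edge {2,7}. Now deg[2]=0, deg[7]=1.
Step 9: smallest deg-1 vertex = 7, p_9 = 8. Add edge {7,8}. Now deg[7]=0, deg[8]=1.
Final: two remaining deg-1 vertices are 8, 11. Add edge {8,11}.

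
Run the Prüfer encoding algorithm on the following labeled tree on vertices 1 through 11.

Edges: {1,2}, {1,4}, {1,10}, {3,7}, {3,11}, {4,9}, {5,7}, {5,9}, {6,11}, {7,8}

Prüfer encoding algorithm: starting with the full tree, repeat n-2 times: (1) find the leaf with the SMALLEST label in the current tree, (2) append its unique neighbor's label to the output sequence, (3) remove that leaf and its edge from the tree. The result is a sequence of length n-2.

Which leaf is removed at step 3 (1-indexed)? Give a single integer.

Step 1: current leaves = {2,6,8,10}. Remove leaf 2 (neighbor: 1).
Step 2: current leaves = {6,8,10}. Remove leaf 6 (neighbor: 11).
Step 3: current leaves = {8,10,11}. Remove leaf 8 (neighbor: 7).

Answer: 8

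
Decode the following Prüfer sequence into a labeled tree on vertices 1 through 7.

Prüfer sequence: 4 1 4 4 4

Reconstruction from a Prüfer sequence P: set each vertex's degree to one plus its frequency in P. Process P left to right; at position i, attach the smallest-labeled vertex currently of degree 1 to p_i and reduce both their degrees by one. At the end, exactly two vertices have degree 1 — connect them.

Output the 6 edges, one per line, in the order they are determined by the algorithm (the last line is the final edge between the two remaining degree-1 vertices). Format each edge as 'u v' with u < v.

Initial degrees: {1:2, 2:1, 3:1, 4:5, 5:1, 6:1, 7:1}
Step 1: smallest deg-1 vertex = 2, p_1 = 4. Add edge {2,4}. Now deg[2]=0, deg[4]=4.
Step 2: smallest deg-1 vertex = 3, p_2 = 1. Add edge {1,3}. Now deg[3]=0, deg[1]=1.
Step 3: smallest deg-1 vertex = 1, p_3 = 4. Add edge {1,4}. Now deg[1]=0, deg[4]=3.
Step 4: smallest deg-1 vertex = 5, p_4 = 4. Add edge {4,5}. Now deg[5]=0, deg[4]=2.
Step 5: smallest deg-1 vertex = 6, p_5 = 4. Add edge {4,6}. Now deg[6]=0, deg[4]=1.
Final: two remaining deg-1 vertices are 4, 7. Add edge {4,7}.

Answer: 2 4
1 3
1 4
4 5
4 6
4 7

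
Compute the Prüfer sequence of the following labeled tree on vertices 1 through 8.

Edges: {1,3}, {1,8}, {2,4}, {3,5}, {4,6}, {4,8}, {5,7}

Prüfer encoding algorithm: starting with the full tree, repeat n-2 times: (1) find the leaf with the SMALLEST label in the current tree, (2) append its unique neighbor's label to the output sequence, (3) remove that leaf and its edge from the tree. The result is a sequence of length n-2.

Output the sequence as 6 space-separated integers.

Answer: 4 4 8 5 3 1

Derivation:
Step 1: leaves = {2,6,7}. Remove smallest leaf 2, emit neighbor 4.
Step 2: leaves = {6,7}. Remove smallest leaf 6, emit neighbor 4.
Step 3: leaves = {4,7}. Remove smallest leaf 4, emit neighbor 8.
Step 4: leaves = {7,8}. Remove smallest leaf 7, emit neighbor 5.
Step 5: leaves = {5,8}. Remove smallest leaf 5, emit neighbor 3.
Step 6: leaves = {3,8}. Remove smallest leaf 3, emit neighbor 1.
Done: 2 vertices remain (1, 8). Sequence = [4 4 8 5 3 1]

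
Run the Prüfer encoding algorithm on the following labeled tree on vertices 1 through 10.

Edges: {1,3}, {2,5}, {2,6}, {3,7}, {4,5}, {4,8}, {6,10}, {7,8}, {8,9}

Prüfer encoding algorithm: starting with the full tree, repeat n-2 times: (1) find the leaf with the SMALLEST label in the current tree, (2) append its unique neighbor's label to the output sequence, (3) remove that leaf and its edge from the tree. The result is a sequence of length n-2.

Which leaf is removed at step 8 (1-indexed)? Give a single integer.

Answer: 2

Derivation:
Step 1: current leaves = {1,9,10}. Remove leaf 1 (neighbor: 3).
Step 2: current leaves = {3,9,10}. Remove leaf 3 (neighbor: 7).
Step 3: current leaves = {7,9,10}. Remove leaf 7 (neighbor: 8).
Step 4: current leaves = {9,10}. Remove leaf 9 (neighbor: 8).
Step 5: current leaves = {8,10}. Remove leaf 8 (neighbor: 4).
Step 6: current leaves = {4,10}. Remove leaf 4 (neighbor: 5).
Step 7: current leaves = {5,10}. Remove leaf 5 (neighbor: 2).
Step 8: current leaves = {2,10}. Remove leaf 2 (neighbor: 6).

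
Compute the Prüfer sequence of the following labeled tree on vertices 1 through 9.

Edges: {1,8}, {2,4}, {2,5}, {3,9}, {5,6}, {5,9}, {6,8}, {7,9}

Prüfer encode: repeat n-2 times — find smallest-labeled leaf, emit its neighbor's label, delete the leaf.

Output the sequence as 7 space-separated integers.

Answer: 8 9 2 5 9 6 5

Derivation:
Step 1: leaves = {1,3,4,7}. Remove smallest leaf 1, emit neighbor 8.
Step 2: leaves = {3,4,7,8}. Remove smallest leaf 3, emit neighbor 9.
Step 3: leaves = {4,7,8}. Remove smallest leaf 4, emit neighbor 2.
Step 4: leaves = {2,7,8}. Remove smallest leaf 2, emit neighbor 5.
Step 5: leaves = {7,8}. Remove smallest leaf 7, emit neighbor 9.
Step 6: leaves = {8,9}. Remove smallest leaf 8, emit neighbor 6.
Step 7: leaves = {6,9}. Remove smallest leaf 6, emit neighbor 5.
Done: 2 vertices remain (5, 9). Sequence = [8 9 2 5 9 6 5]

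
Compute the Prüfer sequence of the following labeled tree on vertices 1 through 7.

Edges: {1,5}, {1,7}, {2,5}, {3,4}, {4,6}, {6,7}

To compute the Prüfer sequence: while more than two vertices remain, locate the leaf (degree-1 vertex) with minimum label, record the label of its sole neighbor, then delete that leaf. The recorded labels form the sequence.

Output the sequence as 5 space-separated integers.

Answer: 5 4 6 1 7

Derivation:
Step 1: leaves = {2,3}. Remove smallest leaf 2, emit neighbor 5.
Step 2: leaves = {3,5}. Remove smallest leaf 3, emit neighbor 4.
Step 3: leaves = {4,5}. Remove smallest leaf 4, emit neighbor 6.
Step 4: leaves = {5,6}. Remove smallest leaf 5, emit neighbor 1.
Step 5: leaves = {1,6}. Remove smallest leaf 1, emit neighbor 7.
Done: 2 vertices remain (6, 7). Sequence = [5 4 6 1 7]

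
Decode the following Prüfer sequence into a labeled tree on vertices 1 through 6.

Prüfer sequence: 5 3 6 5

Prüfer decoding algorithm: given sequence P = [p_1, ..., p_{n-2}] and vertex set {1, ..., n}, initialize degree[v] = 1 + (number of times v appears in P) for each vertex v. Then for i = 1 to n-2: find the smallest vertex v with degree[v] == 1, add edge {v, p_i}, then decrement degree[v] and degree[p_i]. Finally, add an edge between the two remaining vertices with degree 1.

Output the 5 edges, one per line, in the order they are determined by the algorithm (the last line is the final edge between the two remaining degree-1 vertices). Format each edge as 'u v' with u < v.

Answer: 1 5
2 3
3 6
4 5
5 6

Derivation:
Initial degrees: {1:1, 2:1, 3:2, 4:1, 5:3, 6:2}
Step 1: smallest deg-1 vertex = 1, p_1 = 5. Add edge {1,5}. Now deg[1]=0, deg[5]=2.
Step 2: smallest deg-1 vertex = 2, p_2 = 3. Add edge {2,3}. Now deg[2]=0, deg[3]=1.
Step 3: smallest deg-1 vertex = 3, p_3 = 6. Add edge {3,6}. Now deg[3]=0, deg[6]=1.
Step 4: smallest deg-1 vertex = 4, p_4 = 5. Add edge {4,5}. Now deg[4]=0, deg[5]=1.
Final: two remaining deg-1 vertices are 5, 6. Add edge {5,6}.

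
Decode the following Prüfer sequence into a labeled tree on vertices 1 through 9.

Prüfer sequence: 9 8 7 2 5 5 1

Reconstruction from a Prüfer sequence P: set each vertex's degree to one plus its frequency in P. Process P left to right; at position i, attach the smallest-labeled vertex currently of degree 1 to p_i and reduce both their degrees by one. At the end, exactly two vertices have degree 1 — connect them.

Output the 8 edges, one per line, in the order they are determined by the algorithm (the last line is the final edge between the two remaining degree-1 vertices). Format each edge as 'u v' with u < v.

Answer: 3 9
4 8
6 7
2 7
2 5
5 8
1 5
1 9

Derivation:
Initial degrees: {1:2, 2:2, 3:1, 4:1, 5:3, 6:1, 7:2, 8:2, 9:2}
Step 1: smallest deg-1 vertex = 3, p_1 = 9. Add edge {3,9}. Now deg[3]=0, deg[9]=1.
Step 2: smallest deg-1 vertex = 4, p_2 = 8. Add edge {4,8}. Now deg[4]=0, deg[8]=1.
Step 3: smallest deg-1 vertex = 6, p_3 = 7. Add edge {6,7}. Now deg[6]=0, deg[7]=1.
Step 4: smallest deg-1 vertex = 7, p_4 = 2. Add edge {2,7}. Now deg[7]=0, deg[2]=1.
Step 5: smallest deg-1 vertex = 2, p_5 = 5. Add edge {2,5}. Now deg[2]=0, deg[5]=2.
Step 6: smallest deg-1 vertex = 8, p_6 = 5. Add edge {5,8}. Now deg[8]=0, deg[5]=1.
Step 7: smallest deg-1 vertex = 5, p_7 = 1. Add edge {1,5}. Now deg[5]=0, deg[1]=1.
Final: two remaining deg-1 vertices are 1, 9. Add edge {1,9}.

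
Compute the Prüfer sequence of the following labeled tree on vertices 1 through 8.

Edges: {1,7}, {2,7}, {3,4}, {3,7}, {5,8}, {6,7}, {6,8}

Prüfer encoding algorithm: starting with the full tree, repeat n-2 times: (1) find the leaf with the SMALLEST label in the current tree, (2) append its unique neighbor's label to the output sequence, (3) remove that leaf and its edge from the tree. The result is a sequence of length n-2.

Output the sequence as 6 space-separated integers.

Step 1: leaves = {1,2,4,5}. Remove smallest leaf 1, emit neighbor 7.
Step 2: leaves = {2,4,5}. Remove smallest leaf 2, emit neighbor 7.
Step 3: leaves = {4,5}. Remove smallest leaf 4, emit neighbor 3.
Step 4: leaves = {3,5}. Remove smallest leaf 3, emit neighbor 7.
Step 5: leaves = {5,7}. Remove smallest leaf 5, emit neighbor 8.
Step 6: leaves = {7,8}. Remove smallest leaf 7, emit neighbor 6.
Done: 2 vertices remain (6, 8). Sequence = [7 7 3 7 8 6]

Answer: 7 7 3 7 8 6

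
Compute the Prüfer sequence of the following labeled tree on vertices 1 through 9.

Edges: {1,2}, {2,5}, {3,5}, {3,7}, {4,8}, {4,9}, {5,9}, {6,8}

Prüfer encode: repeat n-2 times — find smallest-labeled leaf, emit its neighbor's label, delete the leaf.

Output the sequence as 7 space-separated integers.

Answer: 2 5 8 3 5 9 4

Derivation:
Step 1: leaves = {1,6,7}. Remove smallest leaf 1, emit neighbor 2.
Step 2: leaves = {2,6,7}. Remove smallest leaf 2, emit neighbor 5.
Step 3: leaves = {6,7}. Remove smallest leaf 6, emit neighbor 8.
Step 4: leaves = {7,8}. Remove smallest leaf 7, emit neighbor 3.
Step 5: leaves = {3,8}. Remove smallest leaf 3, emit neighbor 5.
Step 6: leaves = {5,8}. Remove smallest leaf 5, emit neighbor 9.
Step 7: leaves = {8,9}. Remove smallest leaf 8, emit neighbor 4.
Done: 2 vertices remain (4, 9). Sequence = [2 5 8 3 5 9 4]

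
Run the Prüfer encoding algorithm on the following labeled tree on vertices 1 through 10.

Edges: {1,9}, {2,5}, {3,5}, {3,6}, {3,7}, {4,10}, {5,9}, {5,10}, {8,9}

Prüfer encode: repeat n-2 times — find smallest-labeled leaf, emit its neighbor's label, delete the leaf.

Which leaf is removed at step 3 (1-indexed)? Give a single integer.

Step 1: current leaves = {1,2,4,6,7,8}. Remove leaf 1 (neighbor: 9).
Step 2: current leaves = {2,4,6,7,8}. Remove leaf 2 (neighbor: 5).
Step 3: current leaves = {4,6,7,8}. Remove leaf 4 (neighbor: 10).

Answer: 4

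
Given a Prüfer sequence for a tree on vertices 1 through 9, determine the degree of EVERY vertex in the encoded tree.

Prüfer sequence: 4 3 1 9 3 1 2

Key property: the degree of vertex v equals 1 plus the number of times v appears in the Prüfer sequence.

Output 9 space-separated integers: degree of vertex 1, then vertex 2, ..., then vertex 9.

Answer: 3 2 3 2 1 1 1 1 2

Derivation:
p_1 = 4: count[4] becomes 1
p_2 = 3: count[3] becomes 1
p_3 = 1: count[1] becomes 1
p_4 = 9: count[9] becomes 1
p_5 = 3: count[3] becomes 2
p_6 = 1: count[1] becomes 2
p_7 = 2: count[2] becomes 1
Degrees (1 + count): deg[1]=1+2=3, deg[2]=1+1=2, deg[3]=1+2=3, deg[4]=1+1=2, deg[5]=1+0=1, deg[6]=1+0=1, deg[7]=1+0=1, deg[8]=1+0=1, deg[9]=1+1=2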